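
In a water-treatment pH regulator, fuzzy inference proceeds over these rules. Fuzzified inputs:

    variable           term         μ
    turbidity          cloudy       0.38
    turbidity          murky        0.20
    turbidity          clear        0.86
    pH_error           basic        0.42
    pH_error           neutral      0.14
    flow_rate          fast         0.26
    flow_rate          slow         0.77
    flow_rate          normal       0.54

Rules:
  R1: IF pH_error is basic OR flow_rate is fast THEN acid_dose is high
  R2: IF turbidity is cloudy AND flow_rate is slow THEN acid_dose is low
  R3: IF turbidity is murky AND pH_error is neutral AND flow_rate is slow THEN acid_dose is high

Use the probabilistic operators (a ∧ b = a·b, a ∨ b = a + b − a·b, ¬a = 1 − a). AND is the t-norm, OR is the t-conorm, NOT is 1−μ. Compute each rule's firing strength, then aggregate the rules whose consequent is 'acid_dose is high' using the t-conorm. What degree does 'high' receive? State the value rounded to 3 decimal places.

R1: basic=0.42, fast=0.26; OR[a + b − a·b] → w = 0.5708
R2: cloudy=0.38, slow=0.77; AND[a·b] → w = 0.2926
R3: murky=0.20, neutral=0.14, slow=0.77; AND[a·b] → w = 0.0216
Rules with consequent 'high': {R1, R3} → strengths 0.5708, 0.0216
Aggregate via t-conorm [a + b − a·b]: 0.5801

0.580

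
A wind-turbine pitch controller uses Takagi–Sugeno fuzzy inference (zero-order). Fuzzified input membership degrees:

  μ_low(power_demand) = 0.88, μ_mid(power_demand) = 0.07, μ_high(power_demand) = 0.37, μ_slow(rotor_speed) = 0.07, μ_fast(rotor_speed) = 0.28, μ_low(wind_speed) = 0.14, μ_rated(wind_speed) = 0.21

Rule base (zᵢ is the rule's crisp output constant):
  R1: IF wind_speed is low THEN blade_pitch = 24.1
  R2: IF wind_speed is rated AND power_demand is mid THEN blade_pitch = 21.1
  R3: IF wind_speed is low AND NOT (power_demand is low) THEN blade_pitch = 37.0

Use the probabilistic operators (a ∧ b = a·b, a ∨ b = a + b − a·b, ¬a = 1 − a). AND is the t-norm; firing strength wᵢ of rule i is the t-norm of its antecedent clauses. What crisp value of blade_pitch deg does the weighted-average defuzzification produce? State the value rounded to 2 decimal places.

R1 (z=24.1): low=0.14 → w = 0.1400
R2 (z=21.1): rated=0.21, mid=0.07; AND[a·b] → w = 0.0147
R3 (z=37.0): low=0.14, ¬low=1−0.88=0.12; AND[a·b] → w = 0.0168
Weighted average = (0.1400·24.1 + 0.0147·21.1 + 0.0168·37.0) / (0.1400 + 0.0147 + 0.0168)
  = 4.3058 / 0.1715 = 25.11

25.11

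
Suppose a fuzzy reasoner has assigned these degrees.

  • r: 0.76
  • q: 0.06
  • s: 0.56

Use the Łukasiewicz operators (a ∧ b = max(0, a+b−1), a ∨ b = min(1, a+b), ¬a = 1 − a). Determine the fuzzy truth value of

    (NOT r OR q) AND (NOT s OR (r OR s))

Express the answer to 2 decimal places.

NOT r = 1 − 0.76 = 0.24
NOT r OR q = min(1, a+b) on (0.24, 0.06) = 0.30
NOT s = 1 − 0.56 = 0.44
r OR s = min(1, a+b) on (0.76, 0.56) = 1.00
NOT s OR (r OR s) = min(1, a+b) on (0.44, 1.00) = 1.00
(NOT r OR q) AND (NOT s OR (r OR s)) = max(0, a+b−1) on (0.30, 1.00) = 0.30

0.30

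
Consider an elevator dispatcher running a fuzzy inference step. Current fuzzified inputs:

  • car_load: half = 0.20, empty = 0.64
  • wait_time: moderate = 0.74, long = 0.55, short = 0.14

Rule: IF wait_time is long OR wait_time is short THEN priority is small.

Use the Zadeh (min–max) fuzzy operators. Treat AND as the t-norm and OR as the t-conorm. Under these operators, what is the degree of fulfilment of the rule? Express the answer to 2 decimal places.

0.55

firing strength: long=0.55, short=0.14; OR[max(a, b)] → w = 0.55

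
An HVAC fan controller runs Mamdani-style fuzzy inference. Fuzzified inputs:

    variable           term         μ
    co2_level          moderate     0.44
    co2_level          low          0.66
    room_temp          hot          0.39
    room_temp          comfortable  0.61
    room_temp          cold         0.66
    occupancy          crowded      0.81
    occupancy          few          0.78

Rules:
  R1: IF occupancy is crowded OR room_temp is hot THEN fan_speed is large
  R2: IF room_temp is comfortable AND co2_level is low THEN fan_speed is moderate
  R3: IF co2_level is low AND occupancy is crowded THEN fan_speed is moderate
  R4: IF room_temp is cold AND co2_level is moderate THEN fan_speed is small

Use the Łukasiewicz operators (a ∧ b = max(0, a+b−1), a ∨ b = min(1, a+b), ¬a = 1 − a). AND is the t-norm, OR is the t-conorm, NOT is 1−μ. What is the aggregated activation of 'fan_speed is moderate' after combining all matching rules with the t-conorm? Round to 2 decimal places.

0.74

R1: crowded=0.81, hot=0.39; OR[min(1, a+b)] → w = 1.00
R2: comfortable=0.61, low=0.66; AND[max(0, a+b−1)] → w = 0.27
R3: low=0.66, crowded=0.81; AND[max(0, a+b−1)] → w = 0.47
R4: cold=0.66, moderate=0.44; AND[max(0, a+b−1)] → w = 0.10
Rules with consequent 'moderate': {R2, R3} → strengths 0.27, 0.47
Aggregate via t-conorm [min(1, a+b)]: 0.74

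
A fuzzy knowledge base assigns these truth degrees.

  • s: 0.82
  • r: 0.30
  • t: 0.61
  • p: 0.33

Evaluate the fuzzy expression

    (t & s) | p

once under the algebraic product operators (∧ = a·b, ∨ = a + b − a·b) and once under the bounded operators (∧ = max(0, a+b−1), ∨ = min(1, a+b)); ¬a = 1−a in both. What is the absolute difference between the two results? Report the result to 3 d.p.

Under algebraic product:
  t & s = a·b on (0.6100, 0.8200) = 0.5002
  (t & s) | p = a + b − a·b on (0.5002, 0.3300) = 0.6651
  → value = 0.6651
Under bounded:
  t & s = max(0, a+b−1) on (0.61, 0.82) = 0.43
  (t & s) | p = min(1, a+b) on (0.43, 0.33) = 0.76
  → value = 0.7600
|0.6651 − 0.7600| = 0.095

0.095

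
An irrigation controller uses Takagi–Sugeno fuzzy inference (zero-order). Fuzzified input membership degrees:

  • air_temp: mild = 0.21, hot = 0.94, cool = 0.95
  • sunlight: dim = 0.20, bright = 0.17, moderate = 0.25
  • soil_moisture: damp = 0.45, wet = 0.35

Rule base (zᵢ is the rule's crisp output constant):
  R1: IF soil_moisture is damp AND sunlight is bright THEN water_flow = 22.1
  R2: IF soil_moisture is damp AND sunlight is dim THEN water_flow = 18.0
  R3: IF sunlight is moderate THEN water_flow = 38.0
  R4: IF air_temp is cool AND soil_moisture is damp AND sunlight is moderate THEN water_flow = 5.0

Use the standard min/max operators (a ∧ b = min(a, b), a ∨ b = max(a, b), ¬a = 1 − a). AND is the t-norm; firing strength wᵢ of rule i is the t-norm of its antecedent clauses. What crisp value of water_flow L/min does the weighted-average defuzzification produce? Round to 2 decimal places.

20.81

R1 (z=22.1): damp=0.45, bright=0.17; AND[min(a, b)] → w = 0.17
R2 (z=18.0): damp=0.45, dim=0.20; AND[min(a, b)] → w = 0.20
R3 (z=38.0): moderate=0.25 → w = 0.25
R4 (z=5.0): cool=0.95, damp=0.45, moderate=0.25; AND[min(a, b)] → w = 0.25
Weighted average = (0.17·22.1 + 0.20·18.0 + 0.25·38.0 + 0.25·5.0) / (0.17 + 0.20 + 0.25 + 0.25)
  = 18.1070 / 0.8700 = 20.81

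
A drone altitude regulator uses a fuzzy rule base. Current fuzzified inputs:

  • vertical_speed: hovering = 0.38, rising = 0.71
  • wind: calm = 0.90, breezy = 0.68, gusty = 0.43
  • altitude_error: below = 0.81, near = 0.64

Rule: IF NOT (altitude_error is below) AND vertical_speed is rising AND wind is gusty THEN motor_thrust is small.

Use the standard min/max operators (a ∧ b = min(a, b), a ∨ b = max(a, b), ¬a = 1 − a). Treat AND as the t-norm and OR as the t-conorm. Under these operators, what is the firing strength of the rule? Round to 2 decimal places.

firing strength: ¬below=1−0.81=0.19, rising=0.71, gusty=0.43; AND[min(a, b)] → w = 0.19

0.19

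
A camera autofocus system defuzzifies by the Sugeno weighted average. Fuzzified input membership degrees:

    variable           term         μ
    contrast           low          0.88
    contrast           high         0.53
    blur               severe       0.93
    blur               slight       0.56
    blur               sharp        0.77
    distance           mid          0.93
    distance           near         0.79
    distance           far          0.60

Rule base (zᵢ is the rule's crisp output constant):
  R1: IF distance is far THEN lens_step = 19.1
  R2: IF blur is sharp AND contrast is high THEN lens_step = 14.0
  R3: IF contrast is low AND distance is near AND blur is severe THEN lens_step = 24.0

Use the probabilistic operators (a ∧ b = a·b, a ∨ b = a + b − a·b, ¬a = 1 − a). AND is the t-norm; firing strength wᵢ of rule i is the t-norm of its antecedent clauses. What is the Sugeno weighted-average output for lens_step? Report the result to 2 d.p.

R1 (z=19.1): far=0.60 → w = 0.6000
R2 (z=14.0): sharp=0.77, high=0.53; AND[a·b] → w = 0.4081
R3 (z=24.0): low=0.88, near=0.79, severe=0.93; AND[a·b] → w = 0.6465
Weighted average = (0.6000·19.1 + 0.4081·14.0 + 0.6465·24.0) / (0.6000 + 0.4081 + 0.6465)
  = 32.6903 / 1.6546 = 19.76

19.76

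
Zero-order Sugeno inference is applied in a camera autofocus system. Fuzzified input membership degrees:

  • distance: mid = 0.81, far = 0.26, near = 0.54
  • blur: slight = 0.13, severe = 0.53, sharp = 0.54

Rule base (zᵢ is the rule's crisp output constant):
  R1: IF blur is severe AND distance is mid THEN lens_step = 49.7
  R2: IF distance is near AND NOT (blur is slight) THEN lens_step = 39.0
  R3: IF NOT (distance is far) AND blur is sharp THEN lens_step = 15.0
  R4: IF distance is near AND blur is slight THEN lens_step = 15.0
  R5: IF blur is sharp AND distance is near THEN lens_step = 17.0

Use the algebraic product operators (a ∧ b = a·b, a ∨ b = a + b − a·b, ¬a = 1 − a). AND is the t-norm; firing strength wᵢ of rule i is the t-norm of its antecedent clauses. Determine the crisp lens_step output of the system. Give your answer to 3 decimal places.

R1 (z=49.7): severe=0.53, mid=0.81; AND[a·b] → w = 0.4293
R2 (z=39.0): near=0.54, ¬slight=1−0.13=0.87; AND[a·b] → w = 0.4698
R3 (z=15.0): ¬far=1−0.26=0.74, sharp=0.54; AND[a·b] → w = 0.3996
R4 (z=15.0): near=0.54, slight=0.13; AND[a·b] → w = 0.0702
R5 (z=17.0): sharp=0.54, near=0.54; AND[a·b] → w = 0.2916
Weighted average = (0.4293·49.7 + 0.4698·39.0 + 0.3996·15.0 + 0.0702·15.0 + 0.2916·17.0) / (0.4293 + 0.4698 + 0.3996 + 0.0702 + 0.2916)
  = 51.6626 / 1.6605 = 31.113

31.113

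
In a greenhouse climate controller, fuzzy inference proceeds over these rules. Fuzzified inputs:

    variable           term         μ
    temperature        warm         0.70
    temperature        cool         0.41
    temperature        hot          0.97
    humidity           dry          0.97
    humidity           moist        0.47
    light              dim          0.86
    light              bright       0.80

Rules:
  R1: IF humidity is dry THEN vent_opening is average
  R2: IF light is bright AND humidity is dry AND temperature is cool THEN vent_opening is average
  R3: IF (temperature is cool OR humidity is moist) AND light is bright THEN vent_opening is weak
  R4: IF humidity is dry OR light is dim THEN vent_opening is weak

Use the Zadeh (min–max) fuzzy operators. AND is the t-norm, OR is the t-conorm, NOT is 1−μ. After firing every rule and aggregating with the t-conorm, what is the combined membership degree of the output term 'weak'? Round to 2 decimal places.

0.97

R1: dry=0.97 → w = 0.97
R2: bright=0.80, dry=0.97, cool=0.41; AND[min(a, b)] → w = 0.41
R3: (cool=0.41 OR moist=0.47) = 0.47; AND[min(a, b)] with bright=0.80 → w = 0.47
R4: dry=0.97, dim=0.86; OR[max(a, b)] → w = 0.97
Rules with consequent 'weak': {R3, R4} → strengths 0.47, 0.97
Aggregate via t-conorm [max(a, b)]: 0.97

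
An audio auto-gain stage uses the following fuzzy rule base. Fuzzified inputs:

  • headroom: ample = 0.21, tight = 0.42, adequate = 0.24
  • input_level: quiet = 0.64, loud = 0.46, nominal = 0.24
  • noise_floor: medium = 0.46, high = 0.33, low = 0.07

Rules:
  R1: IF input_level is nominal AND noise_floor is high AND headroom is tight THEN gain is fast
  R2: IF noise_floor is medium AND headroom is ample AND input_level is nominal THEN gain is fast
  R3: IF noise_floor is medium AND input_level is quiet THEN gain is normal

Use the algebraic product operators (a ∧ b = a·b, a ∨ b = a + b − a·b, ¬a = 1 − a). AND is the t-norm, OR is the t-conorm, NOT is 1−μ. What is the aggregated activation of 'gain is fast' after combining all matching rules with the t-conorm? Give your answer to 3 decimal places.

0.056

R1: nominal=0.24, high=0.33, tight=0.42; AND[a·b] → w = 0.0333
R2: medium=0.46, ample=0.21, nominal=0.24; AND[a·b] → w = 0.0232
R3: medium=0.46, quiet=0.64; AND[a·b] → w = 0.2944
Rules with consequent 'fast': {R1, R2} → strengths 0.0333, 0.0232
Aggregate via t-conorm [a + b − a·b]: 0.0557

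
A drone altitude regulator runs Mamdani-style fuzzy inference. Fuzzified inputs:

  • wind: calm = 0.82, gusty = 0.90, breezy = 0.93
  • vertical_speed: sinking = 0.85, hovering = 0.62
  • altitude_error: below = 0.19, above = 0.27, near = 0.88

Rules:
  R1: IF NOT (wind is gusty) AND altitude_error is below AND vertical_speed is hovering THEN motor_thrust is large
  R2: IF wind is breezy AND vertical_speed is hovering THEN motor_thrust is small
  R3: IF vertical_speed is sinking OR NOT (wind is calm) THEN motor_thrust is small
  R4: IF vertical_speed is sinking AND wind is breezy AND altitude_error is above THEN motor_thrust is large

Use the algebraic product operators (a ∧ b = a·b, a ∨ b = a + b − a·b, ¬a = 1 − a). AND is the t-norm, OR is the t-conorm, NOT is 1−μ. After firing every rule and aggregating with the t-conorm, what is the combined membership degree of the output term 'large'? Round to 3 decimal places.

R1: ¬gusty=1−0.90=0.10, below=0.19, hovering=0.62; AND[a·b] → w = 0.0118
R2: breezy=0.93, hovering=0.62; AND[a·b] → w = 0.5766
R3: sinking=0.85, ¬calm=1−0.82=0.18; OR[a + b − a·b] → w = 0.8770
R4: sinking=0.85, breezy=0.93, above=0.27; AND[a·b] → w = 0.2134
Rules with consequent 'large': {R1, R4} → strengths 0.0118, 0.2134
Aggregate via t-conorm [a + b − a·b]: 0.2227

0.223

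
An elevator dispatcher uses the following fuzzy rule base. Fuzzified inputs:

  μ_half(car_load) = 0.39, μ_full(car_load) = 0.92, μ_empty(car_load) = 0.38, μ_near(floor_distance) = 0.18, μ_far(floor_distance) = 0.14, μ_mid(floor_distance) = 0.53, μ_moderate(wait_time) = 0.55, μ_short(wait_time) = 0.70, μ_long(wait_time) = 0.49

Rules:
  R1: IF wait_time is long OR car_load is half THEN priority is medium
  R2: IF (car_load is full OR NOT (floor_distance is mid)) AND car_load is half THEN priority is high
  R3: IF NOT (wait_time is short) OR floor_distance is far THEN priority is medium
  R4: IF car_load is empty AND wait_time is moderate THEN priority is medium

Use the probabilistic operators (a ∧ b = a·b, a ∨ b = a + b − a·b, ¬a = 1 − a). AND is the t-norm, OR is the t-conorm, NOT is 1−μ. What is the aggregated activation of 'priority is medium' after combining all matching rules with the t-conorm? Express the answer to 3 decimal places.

0.852

R1: long=0.49, half=0.39; OR[a + b − a·b] → w = 0.6889
R2: (full=0.92 OR ¬mid=1−0.53=0.47) = 0.9576; AND[a·b] with half=0.39 → w = 0.3735
R3: ¬short=1−0.70=0.30, far=0.14; OR[a + b − a·b] → w = 0.3980
R4: empty=0.38, moderate=0.55; AND[a·b] → w = 0.2090
Rules with consequent 'medium': {R1, R3, R4} → strengths 0.6889, 0.3980, 0.2090
Aggregate via t-conorm [a + b − a·b]: 0.8519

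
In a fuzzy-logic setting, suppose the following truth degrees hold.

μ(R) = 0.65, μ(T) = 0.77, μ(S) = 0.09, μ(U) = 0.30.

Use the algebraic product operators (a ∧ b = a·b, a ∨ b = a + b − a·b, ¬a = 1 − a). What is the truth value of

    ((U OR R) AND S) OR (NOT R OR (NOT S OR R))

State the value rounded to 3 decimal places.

0.981

U OR R = a + b − a·b on (0.3000, 0.6500) = 0.7550
(U OR R) AND S = a·b on (0.7550, 0.0900) = 0.0679
NOT R = 1 − 0.6500 = 0.3500
NOT S = 1 − 0.0900 = 0.9100
NOT S OR R = a + b − a·b on (0.9100, 0.6500) = 0.9685
NOT R OR (NOT S OR R) = a + b − a·b on (0.3500, 0.9685) = 0.9795
((U OR R) AND S) OR (NOT R OR (NOT S OR R)) = a + b − a·b on (0.0679, 0.9795) = 0.9809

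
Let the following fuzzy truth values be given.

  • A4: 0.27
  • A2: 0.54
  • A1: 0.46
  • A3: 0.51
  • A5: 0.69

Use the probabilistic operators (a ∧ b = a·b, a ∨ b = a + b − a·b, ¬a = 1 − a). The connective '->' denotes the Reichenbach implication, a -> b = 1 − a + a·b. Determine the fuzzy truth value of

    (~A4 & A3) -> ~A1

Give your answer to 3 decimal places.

~A4 = 1 − 0.2700 = 0.7300
~A4 & A3 = a·b on (0.7300, 0.5100) = 0.3723
~A1 = 1 − 0.4600 = 0.5400
(~A4 & A3) -> ~A1  [Reichenbach: 1 − a + a·b] with a=0.3723, b=0.5400 → 0.8287

0.829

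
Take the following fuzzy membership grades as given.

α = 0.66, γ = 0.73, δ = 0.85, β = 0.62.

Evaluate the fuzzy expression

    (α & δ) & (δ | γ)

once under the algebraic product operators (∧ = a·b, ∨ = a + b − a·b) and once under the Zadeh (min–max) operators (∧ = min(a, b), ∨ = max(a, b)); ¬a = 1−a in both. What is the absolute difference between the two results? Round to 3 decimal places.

Under algebraic product:
  α & δ = a·b on (0.6600, 0.8500) = 0.5610
  δ | γ = a + b − a·b on (0.8500, 0.7300) = 0.9595
  (α & δ) & (δ | γ) = a·b on (0.5610, 0.9595) = 0.5383
  → value = 0.5383
Under Zadeh (min–max):
  α & δ = min(a, b) on (0.66, 0.85) = 0.66
  δ | γ = max(a, b) on (0.85, 0.73) = 0.85
  (α & δ) & (δ | γ) = min(a, b) on (0.66, 0.85) = 0.66
  → value = 0.6600
|0.5383 − 0.6600| = 0.122

0.122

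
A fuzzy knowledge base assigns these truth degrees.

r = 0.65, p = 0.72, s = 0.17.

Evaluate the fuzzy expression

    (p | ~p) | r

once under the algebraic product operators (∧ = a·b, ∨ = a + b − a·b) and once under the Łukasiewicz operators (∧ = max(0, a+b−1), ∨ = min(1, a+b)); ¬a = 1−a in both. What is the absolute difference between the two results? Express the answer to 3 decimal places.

0.071

Under algebraic product:
  ~p = 1 − 0.7200 = 0.2800
  p | ~p = a + b − a·b on (0.7200, 0.2800) = 0.7984
  (p | ~p) | r = a + b − a·b on (0.7984, 0.6500) = 0.9294
  → value = 0.9294
Under Łukasiewicz:
  ~p = 1 − 0.72 = 0.28
  p | ~p = min(1, a+b) on (0.72, 0.28) = 1.00
  (p | ~p) | r = min(1, a+b) on (1.00, 0.65) = 1.00
  → value = 1.0000
|0.9294 − 1.0000| = 0.071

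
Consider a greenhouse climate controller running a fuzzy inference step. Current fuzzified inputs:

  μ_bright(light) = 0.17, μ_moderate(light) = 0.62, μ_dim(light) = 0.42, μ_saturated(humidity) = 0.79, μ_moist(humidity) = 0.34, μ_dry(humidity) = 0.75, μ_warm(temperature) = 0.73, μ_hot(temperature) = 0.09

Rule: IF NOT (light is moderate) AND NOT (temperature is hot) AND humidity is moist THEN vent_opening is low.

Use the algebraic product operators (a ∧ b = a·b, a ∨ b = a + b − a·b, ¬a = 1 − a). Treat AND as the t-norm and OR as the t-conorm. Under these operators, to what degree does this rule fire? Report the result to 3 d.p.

firing strength: ¬moderate=1−0.62=0.38, ¬hot=1−0.09=0.91, moist=0.34; AND[a·b] → w = 0.1176

0.118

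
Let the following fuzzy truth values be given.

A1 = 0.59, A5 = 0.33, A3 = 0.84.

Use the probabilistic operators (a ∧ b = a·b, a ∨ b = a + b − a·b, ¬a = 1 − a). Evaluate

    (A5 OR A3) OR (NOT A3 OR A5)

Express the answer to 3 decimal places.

0.940

A5 OR A3 = a + b − a·b on (0.3300, 0.8400) = 0.8928
NOT A3 = 1 − 0.8400 = 0.1600
NOT A3 OR A5 = a + b − a·b on (0.1600, 0.3300) = 0.4372
(A5 OR A3) OR (NOT A3 OR A5) = a + b − a·b on (0.8928, 0.4372) = 0.9397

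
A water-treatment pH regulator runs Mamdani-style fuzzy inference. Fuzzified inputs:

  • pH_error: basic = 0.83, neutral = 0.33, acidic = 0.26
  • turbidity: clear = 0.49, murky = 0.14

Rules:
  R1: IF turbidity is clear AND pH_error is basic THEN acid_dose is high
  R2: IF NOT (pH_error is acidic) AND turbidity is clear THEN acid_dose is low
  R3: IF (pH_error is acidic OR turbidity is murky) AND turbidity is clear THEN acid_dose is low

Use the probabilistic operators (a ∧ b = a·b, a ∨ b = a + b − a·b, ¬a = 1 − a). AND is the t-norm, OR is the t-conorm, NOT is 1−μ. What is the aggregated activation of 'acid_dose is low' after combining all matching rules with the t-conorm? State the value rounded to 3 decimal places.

R1: clear=0.49, basic=0.83; AND[a·b] → w = 0.4067
R2: ¬acidic=1−0.26=0.74, clear=0.49; AND[a·b] → w = 0.3626
R3: (acidic=0.26 OR murky=0.14) = 0.3636; AND[a·b] with clear=0.49 → w = 0.1782
Rules with consequent 'low': {R2, R3} → strengths 0.3626, 0.1782
Aggregate via t-conorm [a + b − a·b]: 0.4762

0.476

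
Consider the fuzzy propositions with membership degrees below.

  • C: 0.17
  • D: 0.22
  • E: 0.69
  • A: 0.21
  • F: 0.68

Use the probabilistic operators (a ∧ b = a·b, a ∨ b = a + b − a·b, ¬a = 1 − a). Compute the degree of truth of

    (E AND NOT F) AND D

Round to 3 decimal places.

0.049

NOT F = 1 − 0.6800 = 0.3200
E AND NOT F = a·b on (0.6900, 0.3200) = 0.2208
(E AND NOT F) AND D = a·b on (0.2208, 0.2200) = 0.0486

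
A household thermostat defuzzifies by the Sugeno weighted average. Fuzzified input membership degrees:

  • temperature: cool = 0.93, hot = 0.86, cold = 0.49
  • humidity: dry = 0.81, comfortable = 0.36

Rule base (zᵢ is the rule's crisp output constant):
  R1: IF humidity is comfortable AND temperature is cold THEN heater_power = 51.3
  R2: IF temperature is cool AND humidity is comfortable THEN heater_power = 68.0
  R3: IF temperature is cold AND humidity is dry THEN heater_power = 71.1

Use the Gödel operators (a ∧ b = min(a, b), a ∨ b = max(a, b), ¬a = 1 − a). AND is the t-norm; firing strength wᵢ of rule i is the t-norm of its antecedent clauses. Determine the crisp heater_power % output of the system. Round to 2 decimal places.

R1 (z=51.3): comfortable=0.36, cold=0.49; AND[min(a, b)] → w = 0.36
R2 (z=68.0): cool=0.93, comfortable=0.36; AND[min(a, b)] → w = 0.36
R3 (z=71.1): cold=0.49, dry=0.81; AND[min(a, b)] → w = 0.49
Weighted average = (0.36·51.3 + 0.36·68.0 + 0.49·71.1) / (0.36 + 0.36 + 0.49)
  = 77.7870 / 1.2100 = 64.29

64.29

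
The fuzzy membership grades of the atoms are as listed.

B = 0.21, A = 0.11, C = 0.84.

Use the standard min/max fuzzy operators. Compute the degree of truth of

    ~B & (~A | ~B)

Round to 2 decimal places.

~B = 1 − 0.21 = 0.79
~A = 1 − 0.11 = 0.89
~B = 1 − 0.21 = 0.79
~A | ~B = max(a, b) on (0.89, 0.79) = 0.89
~B & (~A | ~B) = min(a, b) on (0.79, 0.89) = 0.79

0.79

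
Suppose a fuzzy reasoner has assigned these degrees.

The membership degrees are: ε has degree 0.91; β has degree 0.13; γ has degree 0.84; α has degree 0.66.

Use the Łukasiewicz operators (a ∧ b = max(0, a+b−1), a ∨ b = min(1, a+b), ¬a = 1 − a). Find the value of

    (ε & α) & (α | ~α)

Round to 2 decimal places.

0.57

ε & α = max(0, a+b−1) on (0.91, 0.66) = 0.57
~α = 1 − 0.66 = 0.34
α | ~α = min(1, a+b) on (0.66, 0.34) = 1.00
(ε & α) & (α | ~α) = max(0, a+b−1) on (0.57, 1.00) = 0.57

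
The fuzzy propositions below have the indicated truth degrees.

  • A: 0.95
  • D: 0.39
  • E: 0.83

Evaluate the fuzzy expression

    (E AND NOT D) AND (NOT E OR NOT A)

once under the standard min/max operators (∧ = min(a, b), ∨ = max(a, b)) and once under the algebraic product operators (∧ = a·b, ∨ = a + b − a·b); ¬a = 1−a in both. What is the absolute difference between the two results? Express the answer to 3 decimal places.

0.063

Under standard min/max:
  NOT D = 1 − 0.39 = 0.61
  E AND NOT D = min(a, b) on (0.83, 0.61) = 0.61
  NOT E = 1 − 0.83 = 0.17
  NOT A = 1 − 0.95 = 0.05
  NOT E OR NOT A = max(a, b) on (0.17, 0.05) = 0.17
  (E AND NOT D) AND (NOT E OR NOT A) = min(a, b) on (0.61, 0.17) = 0.17
  → value = 0.1700
Under algebraic product:
  NOT D = 1 − 0.3900 = 0.6100
  E AND NOT D = a·b on (0.8300, 0.6100) = 0.5063
  NOT E = 1 − 0.8300 = 0.1700
  NOT A = 1 − 0.9500 = 0.0500
  NOT E OR NOT A = a + b − a·b on (0.1700, 0.0500) = 0.2115
  (E AND NOT D) AND (NOT E OR NOT A) = a·b on (0.5063, 0.2115) = 0.1071
  → value = 0.1071
|0.1700 − 0.1071| = 0.063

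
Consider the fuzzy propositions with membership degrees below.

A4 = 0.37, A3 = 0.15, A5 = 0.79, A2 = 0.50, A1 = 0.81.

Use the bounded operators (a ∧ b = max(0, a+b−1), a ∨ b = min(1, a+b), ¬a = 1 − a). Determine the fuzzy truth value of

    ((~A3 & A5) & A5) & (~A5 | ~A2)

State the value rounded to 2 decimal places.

0.14

~A3 = 1 − 0.15 = 0.85
~A3 & A5 = max(0, a+b−1) on (0.85, 0.79) = 0.64
(~A3 & A5) & A5 = max(0, a+b−1) on (0.64, 0.79) = 0.43
~A5 = 1 − 0.79 = 0.21
~A2 = 1 − 0.50 = 0.50
~A5 | ~A2 = min(1, a+b) on (0.21, 0.50) = 0.71
((~A3 & A5) & A5) & (~A5 | ~A2) = max(0, a+b−1) on (0.43, 0.71) = 0.14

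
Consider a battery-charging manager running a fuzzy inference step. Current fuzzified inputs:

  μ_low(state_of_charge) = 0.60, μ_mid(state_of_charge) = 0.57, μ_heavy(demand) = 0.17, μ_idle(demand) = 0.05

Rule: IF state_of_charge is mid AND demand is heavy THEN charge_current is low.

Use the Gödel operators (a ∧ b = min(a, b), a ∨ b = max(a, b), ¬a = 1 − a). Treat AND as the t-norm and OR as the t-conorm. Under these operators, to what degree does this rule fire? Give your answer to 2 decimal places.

0.17

firing strength: mid=0.57, heavy=0.17; AND[min(a, b)] → w = 0.17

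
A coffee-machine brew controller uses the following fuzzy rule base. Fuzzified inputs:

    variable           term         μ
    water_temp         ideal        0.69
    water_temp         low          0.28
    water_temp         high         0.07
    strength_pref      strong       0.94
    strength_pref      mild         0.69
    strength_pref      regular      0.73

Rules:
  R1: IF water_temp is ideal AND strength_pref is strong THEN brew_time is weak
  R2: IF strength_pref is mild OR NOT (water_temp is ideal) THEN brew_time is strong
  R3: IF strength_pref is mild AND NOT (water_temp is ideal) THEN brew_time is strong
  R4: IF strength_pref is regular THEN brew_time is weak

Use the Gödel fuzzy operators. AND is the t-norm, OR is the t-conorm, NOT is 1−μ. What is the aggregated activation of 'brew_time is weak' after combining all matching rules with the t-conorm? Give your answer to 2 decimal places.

R1: ideal=0.69, strong=0.94; AND[min(a, b)] → w = 0.69
R2: mild=0.69, ¬ideal=1−0.69=0.31; OR[max(a, b)] → w = 0.69
R3: mild=0.69, ¬ideal=1−0.69=0.31; AND[min(a, b)] → w = 0.31
R4: regular=0.73 → w = 0.73
Rules with consequent 'weak': {R1, R4} → strengths 0.69, 0.73
Aggregate via t-conorm [max(a, b)]: 0.73

0.73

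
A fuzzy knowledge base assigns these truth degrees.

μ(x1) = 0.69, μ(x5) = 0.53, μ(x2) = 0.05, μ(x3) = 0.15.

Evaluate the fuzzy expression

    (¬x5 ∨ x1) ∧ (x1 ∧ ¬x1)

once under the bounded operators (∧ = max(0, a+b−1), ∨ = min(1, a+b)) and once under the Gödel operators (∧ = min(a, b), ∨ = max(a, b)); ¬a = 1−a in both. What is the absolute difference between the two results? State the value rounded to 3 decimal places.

0.310

Under bounded:
  ¬x5 = 1 − 0.53 = 0.47
  ¬x5 ∨ x1 = min(1, a+b) on (0.47, 0.69) = 1.00
  ¬x1 = 1 − 0.69 = 0.31
  x1 ∧ ¬x1 = max(0, a+b−1) on (0.69, 0.31) = 0.00
  (¬x5 ∨ x1) ∧ (x1 ∧ ¬x1) = max(0, a+b−1) on (1.00, 0.00) = 0.00
  → value = 0.0000
Under Gödel:
  ¬x5 = 1 − 0.53 = 0.47
  ¬x5 ∨ x1 = max(a, b) on (0.47, 0.69) = 0.69
  ¬x1 = 1 − 0.69 = 0.31
  x1 ∧ ¬x1 = min(a, b) on (0.69, 0.31) = 0.31
  (¬x5 ∨ x1) ∧ (x1 ∧ ¬x1) = min(a, b) on (0.69, 0.31) = 0.31
  → value = 0.3100
|0.0000 − 0.3100| = 0.310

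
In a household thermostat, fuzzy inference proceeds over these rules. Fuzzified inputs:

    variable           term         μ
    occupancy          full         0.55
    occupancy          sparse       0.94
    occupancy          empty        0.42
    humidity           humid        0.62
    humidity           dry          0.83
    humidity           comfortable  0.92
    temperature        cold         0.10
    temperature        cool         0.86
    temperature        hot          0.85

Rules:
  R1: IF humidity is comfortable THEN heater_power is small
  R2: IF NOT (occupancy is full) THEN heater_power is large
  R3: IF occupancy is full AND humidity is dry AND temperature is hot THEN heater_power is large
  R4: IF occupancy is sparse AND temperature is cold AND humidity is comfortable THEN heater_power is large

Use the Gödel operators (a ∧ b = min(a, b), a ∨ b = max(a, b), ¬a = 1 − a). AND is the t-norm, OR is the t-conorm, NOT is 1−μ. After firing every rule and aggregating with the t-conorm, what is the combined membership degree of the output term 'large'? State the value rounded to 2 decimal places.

R1: comfortable=0.92 → w = 0.92
R2: ¬full=1−0.55=0.45 → w = 0.45
R3: full=0.55, dry=0.83, hot=0.85; AND[min(a, b)] → w = 0.55
R4: sparse=0.94, cold=0.10, comfortable=0.92; AND[min(a, b)] → w = 0.10
Rules with consequent 'large': {R2, R3, R4} → strengths 0.45, 0.55, 0.10
Aggregate via t-conorm [max(a, b)]: 0.55

0.55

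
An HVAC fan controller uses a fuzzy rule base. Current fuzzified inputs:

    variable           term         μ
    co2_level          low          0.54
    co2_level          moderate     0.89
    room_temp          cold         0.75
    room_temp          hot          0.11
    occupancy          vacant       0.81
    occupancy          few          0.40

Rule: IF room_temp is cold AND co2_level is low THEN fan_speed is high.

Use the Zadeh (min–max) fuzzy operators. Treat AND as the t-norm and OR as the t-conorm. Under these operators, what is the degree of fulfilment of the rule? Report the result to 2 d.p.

0.54

firing strength: cold=0.75, low=0.54; AND[min(a, b)] → w = 0.54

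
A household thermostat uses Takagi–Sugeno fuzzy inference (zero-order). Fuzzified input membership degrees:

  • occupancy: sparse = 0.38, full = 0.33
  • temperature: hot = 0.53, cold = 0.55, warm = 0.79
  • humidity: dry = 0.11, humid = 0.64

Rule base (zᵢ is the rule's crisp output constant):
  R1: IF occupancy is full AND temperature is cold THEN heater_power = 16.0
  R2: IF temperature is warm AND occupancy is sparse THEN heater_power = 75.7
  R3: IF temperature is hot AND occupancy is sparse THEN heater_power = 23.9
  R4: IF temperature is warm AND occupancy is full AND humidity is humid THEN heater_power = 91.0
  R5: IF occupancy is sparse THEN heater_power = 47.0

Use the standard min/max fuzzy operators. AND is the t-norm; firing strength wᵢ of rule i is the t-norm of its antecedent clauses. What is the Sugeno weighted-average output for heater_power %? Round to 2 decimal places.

R1 (z=16.0): full=0.33, cold=0.55; AND[min(a, b)] → w = 0.33
R2 (z=75.7): warm=0.79, sparse=0.38; AND[min(a, b)] → w = 0.38
R3 (z=23.9): hot=0.53, sparse=0.38; AND[min(a, b)] → w = 0.38
R4 (z=91.0): warm=0.79, full=0.33, humid=0.64; AND[min(a, b)] → w = 0.33
R5 (z=47.0): sparse=0.38 → w = 0.38
Weighted average = (0.33·16.0 + 0.38·75.7 + 0.38·23.9 + 0.33·91.0 + 0.38·47.0) / (0.33 + 0.38 + 0.38 + 0.33 + 0.38)
  = 91.0180 / 1.8000 = 50.57

50.57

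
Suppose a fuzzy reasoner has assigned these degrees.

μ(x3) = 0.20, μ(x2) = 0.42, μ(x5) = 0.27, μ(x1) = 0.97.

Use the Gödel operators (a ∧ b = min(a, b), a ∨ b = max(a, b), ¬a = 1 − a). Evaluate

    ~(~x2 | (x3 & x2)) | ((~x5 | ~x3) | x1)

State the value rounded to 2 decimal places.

~x2 = 1 − 0.42 = 0.58
x3 & x2 = min(a, b) on (0.20, 0.42) = 0.20
~x2 | (x3 & x2) = max(a, b) on (0.58, 0.20) = 0.58
~(~x2 | (x3 & x2)) = 1 − 0.58 = 0.42
~x5 = 1 − 0.27 = 0.73
~x3 = 1 − 0.20 = 0.80
~x5 | ~x3 = max(a, b) on (0.73, 0.80) = 0.80
(~x5 | ~x3) | x1 = max(a, b) on (0.80, 0.97) = 0.97
~(~x2 | (x3 & x2)) | ((~x5 | ~x3) | x1) = max(a, b) on (0.42, 0.97) = 0.97

0.97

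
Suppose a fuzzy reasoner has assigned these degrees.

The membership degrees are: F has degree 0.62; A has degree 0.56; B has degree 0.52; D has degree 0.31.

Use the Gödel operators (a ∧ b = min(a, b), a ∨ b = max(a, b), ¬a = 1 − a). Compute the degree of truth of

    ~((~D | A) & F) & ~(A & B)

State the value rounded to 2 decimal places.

~D = 1 − 0.31 = 0.69
~D | A = max(a, b) on (0.69, 0.56) = 0.69
(~D | A) & F = min(a, b) on (0.69, 0.62) = 0.62
~((~D | A) & F) = 1 − 0.62 = 0.38
A & B = min(a, b) on (0.56, 0.52) = 0.52
~(A & B) = 1 − 0.52 = 0.48
~((~D | A) & F) & ~(A & B) = min(a, b) on (0.38, 0.48) = 0.38

0.38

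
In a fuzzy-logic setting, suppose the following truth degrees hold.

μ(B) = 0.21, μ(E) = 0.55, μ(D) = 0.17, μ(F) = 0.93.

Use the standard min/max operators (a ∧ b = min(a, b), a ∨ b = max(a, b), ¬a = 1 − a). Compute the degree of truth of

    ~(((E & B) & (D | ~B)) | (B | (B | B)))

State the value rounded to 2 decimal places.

E & B = min(a, b) on (0.55, 0.21) = 0.21
~B = 1 − 0.21 = 0.79
D | ~B = max(a, b) on (0.17, 0.79) = 0.79
(E & B) & (D | ~B) = min(a, b) on (0.21, 0.79) = 0.21
B | B = max(a, b) on (0.21, 0.21) = 0.21
B | (B | B) = max(a, b) on (0.21, 0.21) = 0.21
((E & B) & (D | ~B)) | (B | (B | B)) = max(a, b) on (0.21, 0.21) = 0.21
~(((E & B) & (D | ~B)) | (B | (B | B))) = 1 − 0.21 = 0.79

0.79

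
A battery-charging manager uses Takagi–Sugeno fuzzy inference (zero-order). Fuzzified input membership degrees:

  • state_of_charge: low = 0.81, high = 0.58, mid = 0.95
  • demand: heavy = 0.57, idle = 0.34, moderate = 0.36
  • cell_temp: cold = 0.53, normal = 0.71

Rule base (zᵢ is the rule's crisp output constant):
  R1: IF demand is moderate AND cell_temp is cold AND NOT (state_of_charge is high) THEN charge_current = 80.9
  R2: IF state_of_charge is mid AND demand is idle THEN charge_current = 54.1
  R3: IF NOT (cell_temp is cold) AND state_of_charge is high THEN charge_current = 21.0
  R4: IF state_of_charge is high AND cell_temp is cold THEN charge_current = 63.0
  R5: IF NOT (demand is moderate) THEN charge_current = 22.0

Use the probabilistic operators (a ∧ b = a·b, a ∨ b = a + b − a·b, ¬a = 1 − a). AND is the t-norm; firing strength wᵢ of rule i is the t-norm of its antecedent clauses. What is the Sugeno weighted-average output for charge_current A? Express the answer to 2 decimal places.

38.89

R1 (z=80.9): moderate=0.36, cold=0.53, ¬high=1−0.58=0.42; AND[a·b] → w = 0.0801
R2 (z=54.1): mid=0.95, idle=0.34; AND[a·b] → w = 0.3230
R3 (z=21.0): ¬cold=1−0.53=0.47, high=0.58; AND[a·b] → w = 0.2726
R4 (z=63.0): high=0.58, cold=0.53; AND[a·b] → w = 0.3074
R5 (z=22.0): ¬moderate=1−0.36=0.64 → w = 0.6400
Weighted average = (0.0801·80.9 + 0.3230·54.1 + 0.2726·21.0 + 0.3074·63.0 + 0.6400·22.0) / (0.0801 + 0.3230 + 0.2726 + 0.3074 + 0.6400)
  = 63.1281 / 1.6231 = 38.89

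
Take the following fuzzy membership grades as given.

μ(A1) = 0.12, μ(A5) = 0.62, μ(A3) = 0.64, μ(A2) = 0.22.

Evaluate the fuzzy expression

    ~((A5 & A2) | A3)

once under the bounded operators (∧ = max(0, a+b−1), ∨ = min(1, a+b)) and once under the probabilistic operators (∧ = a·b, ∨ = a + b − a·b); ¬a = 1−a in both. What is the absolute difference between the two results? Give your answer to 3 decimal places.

Under bounded:
  A5 & A2 = max(0, a+b−1) on (0.62, 0.22) = 0.00
  (A5 & A2) | A3 = min(1, a+b) on (0.00, 0.64) = 0.64
  ~((A5 & A2) | A3) = 1 − 0.64 = 0.36
  → value = 0.3600
Under probabilistic:
  A5 & A2 = a·b on (0.6200, 0.2200) = 0.1364
  (A5 & A2) | A3 = a + b − a·b on (0.1364, 0.6400) = 0.6891
  ~((A5 & A2) | A3) = 1 − 0.6891 = 0.3109
  → value = 0.3109
|0.3600 − 0.3109| = 0.049

0.049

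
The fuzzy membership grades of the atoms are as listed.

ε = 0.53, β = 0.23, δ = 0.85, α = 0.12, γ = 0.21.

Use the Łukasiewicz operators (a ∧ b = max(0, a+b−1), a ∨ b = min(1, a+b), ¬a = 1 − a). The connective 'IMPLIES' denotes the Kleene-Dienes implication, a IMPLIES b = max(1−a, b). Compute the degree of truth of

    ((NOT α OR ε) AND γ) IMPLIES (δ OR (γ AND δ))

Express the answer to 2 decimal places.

0.91

NOT α = 1 − 0.12 = 0.88
NOT α OR ε = min(1, a+b) on (0.88, 0.53) = 1.00
(NOT α OR ε) AND γ = max(0, a+b−1) on (1.00, 0.21) = 0.21
γ AND δ = max(0, a+b−1) on (0.21, 0.85) = 0.06
δ OR (γ AND δ) = min(1, a+b) on (0.85, 0.06) = 0.91
((NOT α OR ε) AND γ) IMPLIES (δ OR (γ AND δ))  [Kleene-Dienes: max(1−a, b)] with a=0.21, b=0.91 → 0.91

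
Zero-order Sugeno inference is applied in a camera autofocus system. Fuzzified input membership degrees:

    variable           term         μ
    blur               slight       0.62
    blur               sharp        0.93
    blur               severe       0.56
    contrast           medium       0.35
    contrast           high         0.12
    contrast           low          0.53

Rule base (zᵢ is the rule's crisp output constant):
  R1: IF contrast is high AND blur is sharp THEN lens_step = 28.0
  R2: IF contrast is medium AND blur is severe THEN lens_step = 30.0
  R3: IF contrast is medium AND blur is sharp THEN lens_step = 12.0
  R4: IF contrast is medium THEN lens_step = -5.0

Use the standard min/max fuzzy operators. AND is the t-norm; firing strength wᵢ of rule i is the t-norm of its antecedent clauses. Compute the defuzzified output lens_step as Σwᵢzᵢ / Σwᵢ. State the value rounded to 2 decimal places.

13.94

R1 (z=28.0): high=0.12, sharp=0.93; AND[min(a, b)] → w = 0.12
R2 (z=30.0): medium=0.35, severe=0.56; AND[min(a, b)] → w = 0.35
R3 (z=12.0): medium=0.35, sharp=0.93; AND[min(a, b)] → w = 0.35
R4 (z=-5.0): medium=0.35 → w = 0.35
Weighted average = (0.12·28.0 + 0.35·30.0 + 0.35·12.0 + 0.35·-5.0) / (0.12 + 0.35 + 0.35 + 0.35)
  = 16.3100 / 1.1700 = 13.94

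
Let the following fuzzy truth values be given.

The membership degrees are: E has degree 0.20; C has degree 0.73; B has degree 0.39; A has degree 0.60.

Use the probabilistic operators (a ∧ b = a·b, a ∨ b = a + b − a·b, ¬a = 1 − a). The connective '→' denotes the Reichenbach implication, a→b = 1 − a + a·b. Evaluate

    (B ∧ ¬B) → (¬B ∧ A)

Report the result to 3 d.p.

0.849

¬B = 1 − 0.3900 = 0.6100
B ∧ ¬B = a·b on (0.3900, 0.6100) = 0.2379
¬B = 1 − 0.3900 = 0.6100
¬B ∧ A = a·b on (0.6100, 0.6000) = 0.3660
(B ∧ ¬B) → (¬B ∧ A)  [Reichenbach: 1 − a + a·b] with a=0.2379, b=0.3660 → 0.8492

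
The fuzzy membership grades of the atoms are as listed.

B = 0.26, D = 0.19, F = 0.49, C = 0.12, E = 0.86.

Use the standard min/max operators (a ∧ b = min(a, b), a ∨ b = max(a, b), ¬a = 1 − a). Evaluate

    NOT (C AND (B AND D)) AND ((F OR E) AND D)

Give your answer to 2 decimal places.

B AND D = min(a, b) on (0.26, 0.19) = 0.19
C AND (B AND D) = min(a, b) on (0.12, 0.19) = 0.12
NOT (C AND (B AND D)) = 1 − 0.12 = 0.88
F OR E = max(a, b) on (0.49, 0.86) = 0.86
(F OR E) AND D = min(a, b) on (0.86, 0.19) = 0.19
NOT (C AND (B AND D)) AND ((F OR E) AND D) = min(a, b) on (0.88, 0.19) = 0.19

0.19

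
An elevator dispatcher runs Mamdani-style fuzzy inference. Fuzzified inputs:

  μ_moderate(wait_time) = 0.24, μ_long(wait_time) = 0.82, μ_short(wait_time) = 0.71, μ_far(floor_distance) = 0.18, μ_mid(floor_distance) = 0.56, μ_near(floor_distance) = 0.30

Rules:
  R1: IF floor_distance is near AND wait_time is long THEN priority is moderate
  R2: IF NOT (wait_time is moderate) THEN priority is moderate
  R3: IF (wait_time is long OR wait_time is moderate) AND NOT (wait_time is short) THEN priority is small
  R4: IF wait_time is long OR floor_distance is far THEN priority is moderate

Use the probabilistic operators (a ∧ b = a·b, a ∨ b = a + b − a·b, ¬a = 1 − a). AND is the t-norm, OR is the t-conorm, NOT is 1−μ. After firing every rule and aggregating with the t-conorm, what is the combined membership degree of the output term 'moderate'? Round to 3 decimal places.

0.973

R1: near=0.30, long=0.82; AND[a·b] → w = 0.2460
R2: ¬moderate=1−0.24=0.76 → w = 0.7600
R3: (long=0.82 OR moderate=0.24) = 0.8632; AND[a·b] with ¬short=1−0.71=0.29 → w = 0.2503
R4: long=0.82, far=0.18; OR[a + b − a·b] → w = 0.8524
Rules with consequent 'moderate': {R1, R2, R4} → strengths 0.2460, 0.7600, 0.8524
Aggregate via t-conorm [a + b − a·b]: 0.9733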